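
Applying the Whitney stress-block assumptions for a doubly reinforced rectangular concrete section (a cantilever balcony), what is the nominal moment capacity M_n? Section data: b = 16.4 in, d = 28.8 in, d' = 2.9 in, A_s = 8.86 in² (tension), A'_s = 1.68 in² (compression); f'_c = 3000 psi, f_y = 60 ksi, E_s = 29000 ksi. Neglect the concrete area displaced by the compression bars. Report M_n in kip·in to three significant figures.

M_n ≈ 12800 kip·in

Assume both steels yield.
a = (A_s − A'_s) f_y/(0.85 f'_c b) = (8.86 − 1.68) × 60/(0.85 × 3 × 16.4) = 10.301 in.
c = a/β₁ = 10.301/0.85 = 12.119 in; ε'_s = 0.003(c − d')/c = 0.0023 ≥ ε_y = 0.0021, so the compression steel yields.
M_n = (A_s − A'_s) f_y (d − a/2) + A'_s f_y (d − d') = 430.8 × (28.8 − 5.1505) + 100.8 × (28.8 − 2.9) = 10188.2 + 2610.7 = 12798.9 kip·in.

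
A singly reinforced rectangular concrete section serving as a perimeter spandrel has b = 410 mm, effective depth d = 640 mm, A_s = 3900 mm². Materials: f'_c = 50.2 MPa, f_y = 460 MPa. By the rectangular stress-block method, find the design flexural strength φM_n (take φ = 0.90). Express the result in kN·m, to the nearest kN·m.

T = A_s f_y = 3900 × 460 = 1794000 N = 1794 kN.
From C = T: a = T/(0.85 f'_c b) = 1794000/(0.85 × 50.2 × 410) = 102.55 mm.
M_n = T(d − a/2) = 1794 kN × (640 − 51.275) mm = 1056.17 kN·m.
φM_n = 0.90 × 1056.17 = 950.55 kN·m.

φM_n ≈ 951 kN·m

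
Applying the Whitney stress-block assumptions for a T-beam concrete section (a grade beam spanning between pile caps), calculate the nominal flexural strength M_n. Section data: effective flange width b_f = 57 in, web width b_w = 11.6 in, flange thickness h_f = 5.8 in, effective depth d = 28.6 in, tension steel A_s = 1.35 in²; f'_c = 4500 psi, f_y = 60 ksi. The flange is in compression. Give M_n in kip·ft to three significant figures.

M_n ≈ 192 kip·ft

Tension: T = A_s f_y = 1.35 × 60 = 81 kips.
Try a within the flange: a = T/(0.85 f'_c b_f) = 81/(0.85 × 4.5 × 57) = 0.372 in.
Since a = 0.372 ≤ h_f = 5.8 in, the stress block lies entirely in the flange; analyse as a rectangular beam of width b_f.
M_n = T(d − a/2) = 81 × (28.6 − 0.186) = 2301.5 kip·in.
M_n = 2301.5/12 = 191.79 kip·ft.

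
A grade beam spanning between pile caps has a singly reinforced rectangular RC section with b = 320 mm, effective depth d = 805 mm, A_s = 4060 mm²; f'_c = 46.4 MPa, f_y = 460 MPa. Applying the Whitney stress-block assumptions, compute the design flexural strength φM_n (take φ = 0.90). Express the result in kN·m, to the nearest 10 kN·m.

T = A_s f_y = 4060 × 460 = 1867600 N = 1867.6 kN.
From C = T: a = T/(0.85 f'_c b) = 1867600/(0.85 × 46.4 × 320) = 147.98 mm.
M_n = T(d − a/2) = 1867.6 kN × (805 − 73.99) mm = 1365.23 kN·m.
φM_n = 0.90 × 1365.23 = 1228.71 kN·m.

φM_n ≈ 1230 kN·m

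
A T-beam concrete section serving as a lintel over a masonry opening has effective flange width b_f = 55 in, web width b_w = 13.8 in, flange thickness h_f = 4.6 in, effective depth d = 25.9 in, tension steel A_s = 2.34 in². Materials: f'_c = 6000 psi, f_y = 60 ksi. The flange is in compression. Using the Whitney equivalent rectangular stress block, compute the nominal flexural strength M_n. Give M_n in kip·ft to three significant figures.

M_n ≈ 300 kip·ft

Tension: T = A_s f_y = 2.34 × 60 = 140.4 kips.
Try a within the flange: a = T/(0.85 f'_c b_f) = 140.4/(0.85 × 6 × 55) = 0.501 in.
Since a = 0.501 ≤ h_f = 4.6 in, the stress block lies entirely in the flange; analyse as a rectangular beam of width b_f.
M_n = T(d − a/2) = 140.4 × (25.9 − 0.2505) = 3601.2 kip·in.
M_n = 3601.2/12 = 300.10 kip·ft.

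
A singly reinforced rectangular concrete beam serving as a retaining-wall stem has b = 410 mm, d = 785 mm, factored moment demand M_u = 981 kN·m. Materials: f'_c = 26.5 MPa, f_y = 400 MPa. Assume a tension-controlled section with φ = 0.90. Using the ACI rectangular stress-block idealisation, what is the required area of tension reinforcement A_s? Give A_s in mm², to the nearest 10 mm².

A_s ≈ 3890 mm²

M_n = M_u/φ = 981/0.90 = 1090 kN·m.
With M_n = 0.85 f'_c a b (d − a/2), solve the quadratic for a:
a = d − √(d² − 2M_n/(0.85 f'_c b)) = 785 − √(785² − 2 × 1090×10⁶/(0.85 × 26.5 × 410)) = 168.42 mm.
A_s = 0.85 f'_c a b / f_y = 0.85 × 26.5 × 168.42 × 410 / 400 = 3888.5 mm².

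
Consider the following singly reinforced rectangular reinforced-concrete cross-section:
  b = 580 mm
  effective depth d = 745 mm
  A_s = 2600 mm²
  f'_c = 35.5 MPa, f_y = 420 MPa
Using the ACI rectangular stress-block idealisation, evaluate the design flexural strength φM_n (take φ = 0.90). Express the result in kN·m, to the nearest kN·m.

T = A_s f_y = 2600 × 420 = 1092000 N = 1092 kN.
From C = T: a = T/(0.85 f'_c b) = 1092000/(0.85 × 35.5 × 580) = 62.39 mm.
M_n = T(d − a/2) = 1092 kN × (745 − 31.195) mm = 779.48 kN·m.
φM_n = 0.90 × 779.48 = 701.53 kN·m.

φM_n ≈ 702 kN·m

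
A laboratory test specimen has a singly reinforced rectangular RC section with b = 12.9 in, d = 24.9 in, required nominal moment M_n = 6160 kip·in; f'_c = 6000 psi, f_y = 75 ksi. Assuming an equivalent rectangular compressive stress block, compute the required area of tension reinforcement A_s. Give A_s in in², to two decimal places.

A_s ≈ 3.59 in²

From M_n = 0.85 f'_c a b (d − a/2):
a = d − √(d² − 2M_n/(0.85 f'_c b)) = 24.9 − √(24.9² − 2 × 6160/(0.85 × 6 × 12.9)) = 4.097 in.
A_s = 0.85 f'_c a b / f_y = 0.85 × 6 × 4.097 × 12.9 / 75 = 3.594 in².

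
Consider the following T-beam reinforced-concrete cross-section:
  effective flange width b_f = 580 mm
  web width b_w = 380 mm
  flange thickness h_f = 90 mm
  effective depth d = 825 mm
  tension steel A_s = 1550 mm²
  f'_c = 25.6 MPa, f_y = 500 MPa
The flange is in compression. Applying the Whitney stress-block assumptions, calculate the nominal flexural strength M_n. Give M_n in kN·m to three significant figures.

Tension: T = A_s f_y = 1550 × 500 = 775000 N.
Try a within the flange: a = T/(0.85 f'_c b_f) = 775000/(0.85 × 25.6 × 580) = 61.41 mm.
Since a = 61.41 ≤ h_f = 90 mm, the stress block lies entirely in the flange; analyse as a rectangular beam of width b_f.
M_n = T(d − a/2) = 775000 × (825 − 30.705) = 615.58 × 10⁶ N·mm.
M_n = 615.58 kN·m.

M_n ≈ 616 kN·m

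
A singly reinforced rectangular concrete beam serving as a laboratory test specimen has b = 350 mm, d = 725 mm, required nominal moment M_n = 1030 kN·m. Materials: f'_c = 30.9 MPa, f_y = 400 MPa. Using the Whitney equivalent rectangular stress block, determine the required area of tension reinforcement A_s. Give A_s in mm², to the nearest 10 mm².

A_s ≈ 4040 mm²

With M_n = 0.85 f'_c a b (d − a/2), solve the quadratic for a:
a = d − √(d² − 2M_n/(0.85 f'_c b)) = 725 − √(725² − 2 × 1030×10⁶/(0.85 × 30.9 × 350)) = 175.88 mm.
A_s = 0.85 f'_c a b / f_y = 0.85 × 30.9 × 175.88 × 350 / 400 = 4042.1 mm².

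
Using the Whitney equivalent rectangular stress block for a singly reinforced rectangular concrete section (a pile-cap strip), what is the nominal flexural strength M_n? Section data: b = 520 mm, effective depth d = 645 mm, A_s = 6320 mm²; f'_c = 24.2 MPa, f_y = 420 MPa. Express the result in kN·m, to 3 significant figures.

T = A_s f_y = 6320 × 420 = 2654400 N = 2654.4 kN.
From C = T: a = T/(0.85 f'_c b) = 2654400/(0.85 × 24.2 × 520) = 248.16 mm.
M_n = T(d − a/2) = 2654.4 kN × (645 − 124.08) mm = 1382.73 kN·m.

M_n ≈ 1380 kN·m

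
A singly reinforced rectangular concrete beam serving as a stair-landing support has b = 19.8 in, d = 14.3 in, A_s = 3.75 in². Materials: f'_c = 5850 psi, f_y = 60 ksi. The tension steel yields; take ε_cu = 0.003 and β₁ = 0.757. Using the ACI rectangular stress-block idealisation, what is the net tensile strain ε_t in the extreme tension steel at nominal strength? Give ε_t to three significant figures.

a = A_s f_y/(0.85 f'_c b) = 2.285 in.
β₁ = 0.757, so c = a/β₁ = 2.285/0.757 = 3.018 in.
From the linear strain diagram with ε_cu = 0.003: ε_t = 0.003 (d − c)/c = 0.003 × (14.3 − 3.018)/3.018 = 0.0112.
Since ε_t ≥ 0.005, the section is tension-controlled.

ε_t ≈ 0.0112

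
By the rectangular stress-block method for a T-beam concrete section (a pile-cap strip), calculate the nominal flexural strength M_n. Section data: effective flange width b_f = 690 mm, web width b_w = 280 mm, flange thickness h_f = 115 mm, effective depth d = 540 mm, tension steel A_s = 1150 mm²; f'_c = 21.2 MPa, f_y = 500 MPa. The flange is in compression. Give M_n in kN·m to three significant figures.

Tension: T = A_s f_y = 1150 × 500 = 575000 N.
Try a within the flange: a = T/(0.85 f'_c b_f) = 575000/(0.85 × 21.2 × 690) = 46.24 mm.
Since a = 46.24 ≤ h_f = 115 mm, the stress block lies entirely in the flange; analyse as a rectangular beam of width b_f.
M_n = T(d − a/2) = 575000 × (540 − 23.12) = 297.21 × 10⁶ N·mm.
M_n = 297.21 kN·m.

M_n ≈ 297 kN·m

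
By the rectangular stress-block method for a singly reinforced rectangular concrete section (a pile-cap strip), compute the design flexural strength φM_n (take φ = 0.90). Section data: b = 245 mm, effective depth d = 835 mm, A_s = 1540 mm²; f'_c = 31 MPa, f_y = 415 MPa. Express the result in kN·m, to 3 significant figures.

T = A_s f_y = 1540 × 415 = 639100 N = 639.1 kN.
From C = T: a = T/(0.85 f'_c b) = 639100/(0.85 × 31 × 245) = 99.00 mm.
M_n = T(d − a/2) = 639.1 kN × (835 − 49.5) mm = 502.01 kN·m.
φM_n = 0.90 × 502.01 = 451.81 kN·m.

φM_n ≈ 452 kN·m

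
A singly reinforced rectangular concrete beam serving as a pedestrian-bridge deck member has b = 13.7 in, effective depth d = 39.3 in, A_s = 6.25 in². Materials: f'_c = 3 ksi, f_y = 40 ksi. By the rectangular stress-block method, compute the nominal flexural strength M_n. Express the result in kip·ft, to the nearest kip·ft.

M_n ≈ 744 kip·ft

T = A_s f_y = 6.25 × 40 = 250 kips.
a = T/(0.85 f'_c b) = 250/(0.85 × 3 × 13.7) = 7.156 in.
M_n = T(d − a/2) = 250 × (39.3 − 3.578) = 8930.5 kip·in = 8930.5/12 = 744.21 kip·ft.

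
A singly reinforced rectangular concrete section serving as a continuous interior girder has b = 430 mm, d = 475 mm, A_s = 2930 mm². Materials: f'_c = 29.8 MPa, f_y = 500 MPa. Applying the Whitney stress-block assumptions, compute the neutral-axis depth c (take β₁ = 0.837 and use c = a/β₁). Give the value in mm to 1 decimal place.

c ≈ 160.7 mm

T = A_s f_y = 2930 × 500 = 1465000 N = 1465 kN.
Setting C = 0.85 f'_c a b equal to T: a = 1465000/(0.85 × 29.8 × 430) = 134.504 mm.
With β₁ = 0.837, c = a/β₁ = 134.504/0.837 = 160.7 mm.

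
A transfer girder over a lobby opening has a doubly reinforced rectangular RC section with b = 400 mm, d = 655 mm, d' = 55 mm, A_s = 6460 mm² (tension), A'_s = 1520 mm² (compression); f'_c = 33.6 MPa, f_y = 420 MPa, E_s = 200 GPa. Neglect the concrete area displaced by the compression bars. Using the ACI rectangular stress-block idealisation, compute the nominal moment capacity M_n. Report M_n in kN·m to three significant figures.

Assume both tension and compression steel yield.
Net tension couple steel: A_s − A'_s = 4940 mm².
a = (A_s − A'_s) f_y / (0.85 f'_c b) = 2074800/(0.85 × 33.6 × 400) = 181.62 mm.
c = a/β₁ = 181.62/0.81 = 224.22 mm; ε'_s = 0.003(c − d')/c = 0.0023 ≥ f_y/E_s = 0.0021, so compression steel does yield.
M_n = (A_s − A'_s) f_y (d − a/2) + A'_s f_y (d − d') = [2074800 × (655 − 90.81) + 638400 × (655 − 55)] × 10⁻⁶ = 1170.58 + 383.04 = 1553.62 kN·m.

M_n ≈ 1550 kN·m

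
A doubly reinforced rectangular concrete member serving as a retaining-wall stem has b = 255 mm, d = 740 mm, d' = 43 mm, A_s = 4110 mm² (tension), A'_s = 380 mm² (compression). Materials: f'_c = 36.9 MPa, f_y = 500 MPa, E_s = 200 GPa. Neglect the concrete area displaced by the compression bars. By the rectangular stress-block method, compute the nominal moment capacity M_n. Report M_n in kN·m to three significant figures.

Assume both tension and compression steel yield.
Net tension couple steel: A_s − A'_s = 3730 mm².
a = (A_s − A'_s) f_y / (0.85 f'_c b) = 1865000/(0.85 × 36.9 × 255) = 233.18 mm.
c = a/β₁ = 233.18/0.786 = 296.67 mm; ε'_s = 0.003(c − d')/c = 0.0026 ≥ f_y/E_s = 0.0025, so compression steel does yield.
M_n = (A_s − A'_s) f_y (d − a/2) + A'_s f_y (d − d') = [1865000 × (740 − 116.59) + 190000 × (740 − 43)] × 10⁻⁶ = 1162.66 + 132.43 = 1295.09 kN·m.

M_n ≈ 1300 kN·m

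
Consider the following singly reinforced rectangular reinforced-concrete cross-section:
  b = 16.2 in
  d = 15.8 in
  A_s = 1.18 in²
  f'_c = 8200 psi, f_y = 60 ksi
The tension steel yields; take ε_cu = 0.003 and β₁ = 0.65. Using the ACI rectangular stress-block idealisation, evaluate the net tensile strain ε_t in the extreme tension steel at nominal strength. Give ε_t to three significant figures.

ε_t ≈ 0.0461

a = A_s f_y/(0.85 f'_c b) = 0.627 in.
β₁ = 0.65, so c = a/β₁ = 0.627/0.65 = 0.965 in.
From the linear strain diagram with ε_cu = 0.003: ε_t = 0.003 (d − c)/c = 0.003 × (15.8 − 0.965)/0.965 = 0.0461.
Since ε_t ≥ 0.005, the section is tension-controlled.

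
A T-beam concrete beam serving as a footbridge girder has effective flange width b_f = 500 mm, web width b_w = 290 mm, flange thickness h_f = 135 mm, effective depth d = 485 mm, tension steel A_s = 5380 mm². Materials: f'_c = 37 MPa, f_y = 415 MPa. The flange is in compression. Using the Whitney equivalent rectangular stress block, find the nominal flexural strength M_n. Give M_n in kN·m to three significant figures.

Tension: T = A_s f_y = 5380 × 415 = 2232700 N.
Try a within the flange: a = T/(0.85 f'_c b_f) = 2232700/(0.85 × 37 × 500) = 141.98 mm.
a = 141.98 > h_f = 135 mm: the block extends into the web. Split into flange-overhang and web parts.
C_f = 0.85 f'_c (b_f − b_w) h_f = 0.85 × 37 × (500 − 290) × 135 = 891608 N.
Remaining web compression depth: a_w = (T − C_f)/(0.85 f'_c b_w) = (2232700 − 891608)/(0.85 × 37 × 290) = 147.04 mm.
M_n = C_f(d − h_f/2) + (T − C_f)(d − a_w/2) = 891608 × (485 − 67.5) + 1341092 × (485 − 73.52) = 372.25 + 551.83 = 924.08 × 10⁶ N·mm.
M_n = 924.08 kN·m.

M_n ≈ 924 kN·m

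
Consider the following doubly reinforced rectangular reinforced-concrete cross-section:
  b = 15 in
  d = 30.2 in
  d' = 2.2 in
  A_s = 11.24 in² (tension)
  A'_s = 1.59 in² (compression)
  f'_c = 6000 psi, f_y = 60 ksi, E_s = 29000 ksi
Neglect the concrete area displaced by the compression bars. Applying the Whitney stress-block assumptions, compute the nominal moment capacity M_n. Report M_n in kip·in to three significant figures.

M_n ≈ 18000 kip·in

Assume both steels yield.
a = (A_s − A'_s) f_y/(0.85 f'_c b) = (11.24 − 1.59) × 60/(0.85 × 6 × 15) = 7.569 in.
c = a/β₁ = 7.569/0.75 = 10.092 in; ε'_s = 0.003(c − d')/c = 0.0023 ≥ ε_y = 0.0021, so the compression steel yields.
M_n = (A_s − A'_s) f_y (d − a/2) + A'_s f_y (d − d') = 579 × (30.2 − 3.7845) + 95.4 × (30.2 − 2.2) = 15294.6 + 2671.2 = 17965.8 kip·in.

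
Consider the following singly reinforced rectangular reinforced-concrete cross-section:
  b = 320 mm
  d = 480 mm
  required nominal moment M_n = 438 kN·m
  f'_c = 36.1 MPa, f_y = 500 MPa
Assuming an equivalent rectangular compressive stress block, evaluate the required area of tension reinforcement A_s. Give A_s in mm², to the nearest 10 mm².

A_s ≈ 2050 mm²

With M_n = 0.85 f'_c a b (d − a/2), solve the quadratic for a:
a = d − √(d² − 2M_n/(0.85 f'_c b)) = 480 − √(480² − 2 × 438×10⁶/(0.85 × 36.1 × 320)) = 104.25 mm.
A_s = 0.85 f'_c a b / f_y = 0.85 × 36.1 × 104.25 × 320 / 500 = 2047.3 mm².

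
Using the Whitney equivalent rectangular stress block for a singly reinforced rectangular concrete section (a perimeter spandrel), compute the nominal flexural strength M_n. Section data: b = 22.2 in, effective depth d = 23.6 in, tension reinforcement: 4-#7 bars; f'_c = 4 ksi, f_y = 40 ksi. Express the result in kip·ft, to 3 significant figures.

A_s = 4 × 0.6 = 2.4 in².
T = A_s f_y = 2.4 × 40 = 96 kips.
a = T/(0.85 f'_c b) = 96/(0.85 × 4 × 22.2) = 1.272 in.
M_n = T(d − a/2) = 96 × (23.6 − 0.636) = 2204.5 kip·in = 2204.5/12 = 183.71 kip·ft.

M_n ≈ 184 kip·ft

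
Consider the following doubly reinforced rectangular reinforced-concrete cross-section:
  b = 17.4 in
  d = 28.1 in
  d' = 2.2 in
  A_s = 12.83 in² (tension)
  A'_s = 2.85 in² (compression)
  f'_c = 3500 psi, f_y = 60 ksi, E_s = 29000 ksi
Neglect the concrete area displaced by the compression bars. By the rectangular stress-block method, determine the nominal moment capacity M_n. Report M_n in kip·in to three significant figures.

Assume both steels yield.
a = (A_s − A'_s) f_y/(0.85 f'_c b) = (12.83 − 2.85) × 60/(0.85 × 3.5 × 17.4) = 11.568 in.
c = a/β₁ = 11.568/0.85 = 13.609 in; ε'_s = 0.003(c − d')/c = 0.0025 ≥ ε_y = 0.0021, so the compression steel yields.
M_n = (A_s − A'_s) f_y (d − a/2) + A'_s f_y (d − d') = 598.8 × (28.1 − 5.784) + 171 × (28.1 − 2.2) = 13362.8 + 4428.9 = 17791.7 kip·in.

M_n ≈ 17800 kip·in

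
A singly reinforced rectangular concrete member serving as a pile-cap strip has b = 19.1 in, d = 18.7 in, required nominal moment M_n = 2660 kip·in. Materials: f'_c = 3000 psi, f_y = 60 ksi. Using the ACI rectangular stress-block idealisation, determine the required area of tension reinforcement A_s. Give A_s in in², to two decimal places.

From M_n = 0.85 f'_c a b (d − a/2):
a = d − √(d² − 2M_n/(0.85 f'_c b)) = 18.7 − √(18.7² − 2 × 2660/(0.85 × 3 × 19.1)) = 3.193 in.
A_s = 0.85 f'_c a b / f_y = 0.85 × 3 × 3.193 × 19.1 / 60 = 2.592 in².

A_s ≈ 2.59 in²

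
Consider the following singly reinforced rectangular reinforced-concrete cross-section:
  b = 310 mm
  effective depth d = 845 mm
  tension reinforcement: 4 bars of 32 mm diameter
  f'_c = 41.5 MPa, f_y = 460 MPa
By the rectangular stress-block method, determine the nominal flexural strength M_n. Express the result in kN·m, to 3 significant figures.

A_s = 4 × 804 = 3216 mm².
T = A_s f_y = 3216 × 460 = 1479360 N = 1479.36 kN.
From C = T: a = T/(0.85 f'_c b) = 1479360/(0.85 × 41.5 × 310) = 135.28 mm.
M_n = T(d − a/2) = 1479.36 kN × (845 − 67.64) mm = 1150.00 kN·m.

M_n ≈ 1150 kN·m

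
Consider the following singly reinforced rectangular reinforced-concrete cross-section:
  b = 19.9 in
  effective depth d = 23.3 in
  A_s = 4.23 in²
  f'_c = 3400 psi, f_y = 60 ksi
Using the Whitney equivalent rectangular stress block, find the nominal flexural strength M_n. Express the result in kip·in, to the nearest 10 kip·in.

T = A_s f_y = 4.23 × 60 = 253.8 kips.
a = T/(0.85 f'_c b) = 253.8/(0.85 × 3.4 × 19.9) = 4.413 in.
M_n = T(d − a/2) = 253.8 × (23.3 − 2.2065) = 5353.5 kip·in.

M_n ≈ 5350 kip·in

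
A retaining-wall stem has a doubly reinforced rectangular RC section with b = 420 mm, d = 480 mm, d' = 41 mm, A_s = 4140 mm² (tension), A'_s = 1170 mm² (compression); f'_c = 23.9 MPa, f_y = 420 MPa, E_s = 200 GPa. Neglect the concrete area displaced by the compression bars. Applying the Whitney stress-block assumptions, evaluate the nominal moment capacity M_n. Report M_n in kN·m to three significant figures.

M_n ≈ 723 kN·m

Assume both tension and compression steel yield.
Net tension couple steel: A_s − A'_s = 2970 mm².
a = (A_s − A'_s) f_y / (0.85 f'_c b) = 1247400/(0.85 × 23.9 × 420) = 146.20 mm.
c = a/β₁ = 146.20/0.85 = 172.00 mm; ε'_s = 0.003(c − d')/c = 0.0023 ≥ f_y/E_s = 0.0021, so compression steel does yield.
M_n = (A_s − A'_s) f_y (d − a/2) + A'_s f_y (d − d') = [1247400 × (480 − 73.1) + 491400 × (480 − 41)] × 10⁻⁶ = 507.57 + 215.72 = 723.29 kN·m.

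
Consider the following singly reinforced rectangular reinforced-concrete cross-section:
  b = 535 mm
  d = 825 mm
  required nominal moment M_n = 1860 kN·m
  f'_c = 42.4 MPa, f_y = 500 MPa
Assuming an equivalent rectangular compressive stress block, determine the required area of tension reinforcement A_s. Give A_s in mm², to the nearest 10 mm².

With M_n = 0.85 f'_c a b (d − a/2), solve the quadratic for a:
a = d − √(d² − 2M_n/(0.85 f'_c b)) = 825 − √(825² − 2 × 1860×10⁶/(0.85 × 42.4 × 535)) = 126.65 mm.
A_s = 0.85 f'_c a b / f_y = 0.85 × 42.4 × 126.65 × 535 / 500 = 4884.0 mm².

A_s ≈ 4880 mm²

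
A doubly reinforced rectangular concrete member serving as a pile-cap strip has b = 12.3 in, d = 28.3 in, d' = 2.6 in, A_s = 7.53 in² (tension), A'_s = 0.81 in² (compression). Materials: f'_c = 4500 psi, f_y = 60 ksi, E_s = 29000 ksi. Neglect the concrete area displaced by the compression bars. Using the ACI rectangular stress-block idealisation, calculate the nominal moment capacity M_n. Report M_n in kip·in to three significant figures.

M_n ≈ 10900 kip·in

Assume both steels yield.
a = (A_s − A'_s) f_y/(0.85 f'_c b) = (7.53 − 0.81) × 60/(0.85 × 4.5 × 12.3) = 8.570 in.
c = a/β₁ = 8.570/0.825 = 10.388 in; ε'_s = 0.003(c − d')/c = 0.0022 ≥ ε_y = 0.0021, so the compression steel yields.
M_n = (A_s − A'_s) f_y (d − a/2) + A'_s f_y (d − d') = 403.2 × (28.3 − 4.285) + 48.6 × (28.3 − 2.6) = 9682.8 + 1249.0 = 10931.8 kip·in.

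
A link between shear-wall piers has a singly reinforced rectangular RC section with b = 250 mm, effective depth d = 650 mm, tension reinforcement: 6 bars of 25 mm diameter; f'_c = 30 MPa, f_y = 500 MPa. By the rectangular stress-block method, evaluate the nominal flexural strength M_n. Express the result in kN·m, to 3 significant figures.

M_n ≈ 787 kN·m

A_s = 6 × 491 = 2946 mm².
T = A_s f_y = 2946 × 500 = 1473000 N = 1473 kN.
From C = T: a = T/(0.85 f'_c b) = 1473000/(0.85 × 30 × 250) = 231.06 mm.
M_n = T(d − a/2) = 1473 kN × (650 − 115.53) mm = 787.27 kN·m.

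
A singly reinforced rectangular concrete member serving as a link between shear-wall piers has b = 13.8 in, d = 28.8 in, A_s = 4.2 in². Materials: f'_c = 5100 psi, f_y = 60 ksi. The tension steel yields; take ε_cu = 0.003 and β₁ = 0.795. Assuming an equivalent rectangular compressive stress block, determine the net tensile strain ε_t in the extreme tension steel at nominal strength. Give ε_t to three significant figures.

a = A_s f_y/(0.85 f'_c b) = 4.212 in.
β₁ = 0.795, so c = a/β₁ = 4.212/0.795 = 5.298 in.
From the linear strain diagram with ε_cu = 0.003: ε_t = 0.003 (d − c)/c = 0.003 × (28.8 − 5.298)/5.298 = 0.0133.
Since ε_t ≥ 0.005, the section is tension-controlled.

ε_t ≈ 0.0133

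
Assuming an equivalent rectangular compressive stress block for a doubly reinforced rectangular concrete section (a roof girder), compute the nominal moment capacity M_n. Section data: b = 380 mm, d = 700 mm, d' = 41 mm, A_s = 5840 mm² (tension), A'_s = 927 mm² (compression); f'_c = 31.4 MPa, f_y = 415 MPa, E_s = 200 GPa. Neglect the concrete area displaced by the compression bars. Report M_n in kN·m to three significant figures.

M_n ≈ 1480 kN·m

Assume both tension and compression steel yield.
Net tension couple steel: A_s − A'_s = 4913 mm².
a = (A_s − A'_s) f_y / (0.85 f'_c b) = 2038895/(0.85 × 31.4 × 380) = 201.03 mm.
c = a/β₁ = 201.03/0.826 = 243.38 mm; ε'_s = 0.003(c − d')/c = 0.0025 ≥ f_y/E_s = 0.0021, so compression steel does yield.
M_n = (A_s − A'_s) f_y (d − a/2) + A'_s f_y (d − d') = [2038895 × (700 − 100.515) + 384705 × (700 − 41)] × 10⁻⁶ = 1222.29 + 253.52 = 1475.81 kN·m.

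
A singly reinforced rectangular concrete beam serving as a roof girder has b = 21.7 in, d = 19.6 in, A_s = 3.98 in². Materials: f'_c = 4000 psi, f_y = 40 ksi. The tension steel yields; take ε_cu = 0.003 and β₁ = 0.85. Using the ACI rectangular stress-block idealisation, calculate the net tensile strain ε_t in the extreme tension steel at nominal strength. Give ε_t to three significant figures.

ε_t ≈ 0.0202

a = A_s f_y/(0.85 f'_c b) = 2.158 in.
β₁ = 0.85, so c = a/β₁ = 2.158/0.85 = 2.539 in.
From the linear strain diagram with ε_cu = 0.003: ε_t = 0.003 (d − c)/c = 0.003 × (19.6 − 2.539)/2.539 = 0.0202.
Since ε_t ≥ 0.005, the section is tension-controlled.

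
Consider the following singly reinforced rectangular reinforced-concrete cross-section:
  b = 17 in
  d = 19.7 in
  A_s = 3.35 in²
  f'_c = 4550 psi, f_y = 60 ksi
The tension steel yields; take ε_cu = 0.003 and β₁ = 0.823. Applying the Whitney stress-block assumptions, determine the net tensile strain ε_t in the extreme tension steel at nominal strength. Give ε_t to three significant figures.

ε_t ≈ 0.0129

a = A_s f_y/(0.85 f'_c b) = 3.057 in.
β₁ = 0.823, so c = a/β₁ = 3.057/0.823 = 3.714 in.
From the linear strain diagram with ε_cu = 0.003: ε_t = 0.003 (d − c)/c = 0.003 × (19.7 − 3.714)/3.714 = 0.0129.
Since ε_t ≥ 0.005, the section is tension-controlled.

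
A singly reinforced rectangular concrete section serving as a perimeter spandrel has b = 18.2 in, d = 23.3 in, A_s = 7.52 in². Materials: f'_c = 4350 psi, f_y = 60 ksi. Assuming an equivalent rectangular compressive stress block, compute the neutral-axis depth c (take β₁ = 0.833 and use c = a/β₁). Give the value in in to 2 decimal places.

c ≈ 8.05 in

T = A_s f_y = 7.52 × 60 = 451.2 kips.
a = T/(0.85 f'_c b) = 451.2/(0.85 × 4.35 × 18.2) = 6.7049 in.
With β₁ = 0.833, c = a/β₁ = 6.7049/0.833 = 8.05 in.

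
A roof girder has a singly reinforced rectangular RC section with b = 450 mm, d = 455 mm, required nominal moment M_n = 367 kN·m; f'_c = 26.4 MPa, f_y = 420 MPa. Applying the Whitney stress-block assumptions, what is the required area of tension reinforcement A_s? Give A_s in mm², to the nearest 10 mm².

A_s ≈ 2130 mm²

With M_n = 0.85 f'_c a b (d − a/2), solve the quadratic for a:
a = d − √(d² − 2M_n/(0.85 f'_c b)) = 455 − √(455² − 2 × 367×10⁶/(0.85 × 26.4 × 450)) = 88.48 mm.
A_s = 0.85 f'_c a b / f_y = 0.85 × 26.4 × 88.48 × 450 / 420 = 2127.3 mm².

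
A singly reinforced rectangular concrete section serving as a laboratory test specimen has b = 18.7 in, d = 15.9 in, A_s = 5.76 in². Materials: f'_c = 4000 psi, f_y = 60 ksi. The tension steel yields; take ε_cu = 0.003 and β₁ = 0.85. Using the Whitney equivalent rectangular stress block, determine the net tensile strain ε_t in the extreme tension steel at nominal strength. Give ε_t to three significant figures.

a = A_s f_y/(0.85 f'_c b) = 5.436 in.
β₁ = 0.85, so c = a/β₁ = 5.436/0.85 = 6.395 in.
From the linear strain diagram with ε_cu = 0.003: ε_t = 0.003 (d − c)/c = 0.003 × (15.9 − 6.395)/6.395 = 0.00446.
ε_t is between 0.004 and 0.005 — transition zone.

ε_t ≈ 0.00446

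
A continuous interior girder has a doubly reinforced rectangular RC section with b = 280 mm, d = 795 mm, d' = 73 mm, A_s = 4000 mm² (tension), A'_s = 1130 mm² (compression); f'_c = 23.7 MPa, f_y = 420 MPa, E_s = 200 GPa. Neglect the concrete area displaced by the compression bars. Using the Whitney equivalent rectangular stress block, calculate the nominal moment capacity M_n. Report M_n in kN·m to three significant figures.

M_n ≈ 1170 kN·m

Assume both tension and compression steel yield.
Net tension couple steel: A_s − A'_s = 2870 mm².
a = (A_s − A'_s) f_y / (0.85 f'_c b) = 1205400/(0.85 × 23.7 × 280) = 213.70 mm.
c = a/β₁ = 213.70/0.85 = 251.41 mm; ε'_s = 0.003(c − d')/c = 0.0021 ≥ f_y/E_s = 0.0021, so compression steel does yield.
M_n = (A_s − A'_s) f_y (d − a/2) + A'_s f_y (d − d') = [1205400 × (795 − 106.85) + 474600 × (795 − 73)] × 10⁻⁶ = 829.50 + 342.66 = 1172.16 kN·m.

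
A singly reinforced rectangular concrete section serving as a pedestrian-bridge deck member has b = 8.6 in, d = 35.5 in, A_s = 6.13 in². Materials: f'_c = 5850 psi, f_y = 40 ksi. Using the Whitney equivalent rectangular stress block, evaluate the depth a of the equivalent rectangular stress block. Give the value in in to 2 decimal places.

T = A_s f_y = 6.13 × 40 = 245.2 kips.
a = T/(0.85 f'_c b) = 245.2/(0.85 × 5.85 × 8.6) = 5.73 in.

a ≈ 5.73 in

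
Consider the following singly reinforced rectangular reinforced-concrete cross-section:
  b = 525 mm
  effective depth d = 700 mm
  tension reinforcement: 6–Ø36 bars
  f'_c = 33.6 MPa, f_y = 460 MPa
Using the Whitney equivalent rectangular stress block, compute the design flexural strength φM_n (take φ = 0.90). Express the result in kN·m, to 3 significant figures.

φM_n ≈ 1530 kN·m

A_s = 6 × 1018 = 6108 mm².
T = A_s f_y = 6108 × 460 = 2809680 N = 2809.68 kN.
From C = T: a = T/(0.85 f'_c b) = 2809680/(0.85 × 33.6 × 525) = 187.39 mm.
M_n = T(d − a/2) = 2809.68 kN × (700 − 93.695) mm = 1703.52 kN·m.
φM_n = 0.90 × 1703.52 = 1533.17 kN·m.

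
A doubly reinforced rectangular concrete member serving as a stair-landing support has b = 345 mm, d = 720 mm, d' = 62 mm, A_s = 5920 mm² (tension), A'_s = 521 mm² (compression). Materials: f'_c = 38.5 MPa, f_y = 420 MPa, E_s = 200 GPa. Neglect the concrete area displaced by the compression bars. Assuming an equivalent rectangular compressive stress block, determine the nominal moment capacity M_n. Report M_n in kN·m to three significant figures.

Assume both tension and compression steel yield.
Net tension couple steel: A_s − A'_s = 5399 mm².
a = (A_s − A'_s) f_y / (0.85 f'_c b) = 2267580/(0.85 × 38.5 × 345) = 200.85 mm.
c = a/β₁ = 200.85/0.775 = 259.16 mm; ε'_s = 0.003(c − d')/c = 0.0023 ≥ f_y/E_s = 0.0021, so compression steel does yield.
M_n = (A_s − A'_s) f_y (d − a/2) + A'_s f_y (d − d') = [2267580 × (720 − 100.425) + 218820 × (720 − 62)] × 10⁻⁶ = 1404.94 + 143.98 = 1548.92 kN·m.

M_n ≈ 1550 kN·m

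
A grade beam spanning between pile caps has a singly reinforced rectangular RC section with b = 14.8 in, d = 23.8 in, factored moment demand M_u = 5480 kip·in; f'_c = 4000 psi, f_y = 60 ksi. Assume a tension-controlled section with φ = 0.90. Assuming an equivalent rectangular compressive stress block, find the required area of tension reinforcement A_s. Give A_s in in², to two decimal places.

M_n = M_u/φ = 5480/0.90 = 6088.89 kip·in.
From M_n = 0.85 f'_c a b (d − a/2):
a = d − √(d² − 2M_n/(0.85 f'_c b)) = 23.8 − √(23.8² − 2 × 6088.89/(0.85 × 4 × 14.8)) = 5.788 in.
A_s = 0.85 f'_c a b / f_y = 0.85 × 4 × 5.788 × 14.8 / 60 = 4.854 in².

A_s ≈ 4.85 in²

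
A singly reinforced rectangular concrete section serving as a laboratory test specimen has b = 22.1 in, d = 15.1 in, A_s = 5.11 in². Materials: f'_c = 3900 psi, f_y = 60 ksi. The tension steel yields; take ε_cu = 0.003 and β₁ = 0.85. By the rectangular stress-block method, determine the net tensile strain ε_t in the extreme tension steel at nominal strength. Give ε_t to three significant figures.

ε_t ≈ 0.00620

a = A_s f_y/(0.85 f'_c b) = 4.185 in.
β₁ = 0.85, so c = a/β₁ = 4.185/0.85 = 4.924 in.
From the linear strain diagram with ε_cu = 0.003: ε_t = 0.003 (d − c)/c = 0.003 × (15.1 − 4.924)/4.924 = 0.00620.
Since ε_t ≥ 0.005, the section is tension-controlled.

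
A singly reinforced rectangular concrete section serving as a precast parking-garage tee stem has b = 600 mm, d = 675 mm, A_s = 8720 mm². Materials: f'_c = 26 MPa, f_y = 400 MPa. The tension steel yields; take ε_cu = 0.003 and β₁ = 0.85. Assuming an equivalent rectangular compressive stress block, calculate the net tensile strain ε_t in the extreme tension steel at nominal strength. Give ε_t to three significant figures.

ε_t ≈ 0.00354

a = A_s f_y/(0.85 f'_c b) = 263.05 mm.
β₁ = 0.85, so c = a/β₁ = 263.05/0.85 = 309.47 mm.
From the linear strain diagram with ε_cu = 0.003: ε_t = 0.003 (d − c)/c = 0.003 × (675 − 309.47)/309.47 = 0.00354.
ε_t < 0.004 — the section is over-reinforced for flexure under ACI limits.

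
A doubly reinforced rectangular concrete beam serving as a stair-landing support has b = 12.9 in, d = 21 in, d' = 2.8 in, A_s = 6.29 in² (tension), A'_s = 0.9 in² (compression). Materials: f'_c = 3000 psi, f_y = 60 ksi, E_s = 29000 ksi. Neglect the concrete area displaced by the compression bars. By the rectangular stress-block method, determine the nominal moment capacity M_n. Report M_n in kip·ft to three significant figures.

M_n ≈ 515 kip·ft

Assume both steels yield.
a = (A_s − A'_s) f_y/(0.85 f'_c b) = (6.29 − 0.9) × 60/(0.85 × 3 × 12.9) = 9.831 in.
c = a/β₁ = 9.831/0.85 = 11.566 in; ε'_s = 0.003(c − d')/c = 0.0023 ≥ ε_y = 0.0021, so the compression steel yields.
M_n = (A_s − A'_s) f_y (d − a/2) + A'_s f_y (d − d') = 323.4 × (21 − 4.9155) + 54 × (21 − 2.8) = 5201.7 + 982.8 = 6184.5 kip·in = 6184.5/12 = 515.38 kip·ft.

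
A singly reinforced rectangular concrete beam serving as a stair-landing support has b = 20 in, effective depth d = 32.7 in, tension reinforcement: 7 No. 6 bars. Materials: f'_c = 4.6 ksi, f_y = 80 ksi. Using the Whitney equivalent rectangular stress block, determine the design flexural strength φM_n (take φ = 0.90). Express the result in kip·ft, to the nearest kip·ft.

φM_n ≈ 575 kip·ft

A_s = 7 × 0.44 = 3.08 in².
T = A_s f_y = 3.08 × 80 = 246.4 kips.
a = T/(0.85 f'_c b) = 246.4/(0.85 × 4.6 × 20) = 3.151 in.
M_n = T(d − a/2) = 246.4 × (32.7 − 1.5755) = 7669.1 kip·in = 7669.1/12 = 639.09 kip·ft.
φM_n = 0.90 × 639.09 = 575.18 kip·ft.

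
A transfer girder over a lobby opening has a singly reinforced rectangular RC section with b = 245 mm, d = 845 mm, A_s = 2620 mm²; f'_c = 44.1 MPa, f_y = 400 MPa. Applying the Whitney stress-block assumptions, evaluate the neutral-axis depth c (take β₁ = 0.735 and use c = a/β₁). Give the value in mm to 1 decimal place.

c ≈ 155.3 mm

T = A_s f_y = 2620 × 400 = 1048000 N = 1048 kN.
Setting C = 0.85 f'_c a b equal to T: a = 1048000/(0.85 × 44.1 × 245) = 114.114 mm.
With β₁ = 0.735, c = a/β₁ = 114.114/0.735 = 155.3 mm.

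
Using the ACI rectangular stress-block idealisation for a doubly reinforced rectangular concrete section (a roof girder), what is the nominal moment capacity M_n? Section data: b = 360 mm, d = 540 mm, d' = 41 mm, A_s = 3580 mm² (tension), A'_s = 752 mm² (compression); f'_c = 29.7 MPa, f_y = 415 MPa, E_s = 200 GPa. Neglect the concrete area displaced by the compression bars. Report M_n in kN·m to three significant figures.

Assume both tension and compression steel yield.
Net tension couple steel: A_s − A'_s = 2828 mm².
a = (A_s − A'_s) f_y / (0.85 f'_c b) = 1173620/(0.85 × 29.7 × 360) = 129.14 mm.
c = a/β₁ = 129.14/0.838 = 154.11 mm; ε'_s = 0.003(c − d')/c = 0.0022 ≥ f_y/E_s = 0.0021, so compression steel does yield.
M_n = (A_s − A'_s) f_y (d − a/2) + A'_s f_y (d − d') = [1173620 × (540 − 64.57) + 312080 × (540 − 41)] × 10⁻⁶ = 557.97 + 155.73 = 713.70 kN·m.

M_n ≈ 714 kN·m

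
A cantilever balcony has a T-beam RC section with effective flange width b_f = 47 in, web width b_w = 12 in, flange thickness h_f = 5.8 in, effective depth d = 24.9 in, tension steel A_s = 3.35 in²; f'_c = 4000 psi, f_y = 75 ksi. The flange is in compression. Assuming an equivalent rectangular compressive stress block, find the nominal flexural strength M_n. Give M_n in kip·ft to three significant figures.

Tension: T = A_s f_y = 3.35 × 75 = 251.25 kips.
Try a within the flange: a = T/(0.85 f'_c b_f) = 251.25/(0.85 × 4 × 47) = 1.572 in.
Since a = 1.572 ≤ h_f = 5.8 in, the stress block lies entirely in the flange; analyse as a rectangular beam of width b_f.
M_n = T(d − a/2) = 251.25 × (24.9 − 0.786) = 6058.6 kip·in.
M_n = 6058.6/12 = 504.88 kip·ft.

M_n ≈ 505 kip·ft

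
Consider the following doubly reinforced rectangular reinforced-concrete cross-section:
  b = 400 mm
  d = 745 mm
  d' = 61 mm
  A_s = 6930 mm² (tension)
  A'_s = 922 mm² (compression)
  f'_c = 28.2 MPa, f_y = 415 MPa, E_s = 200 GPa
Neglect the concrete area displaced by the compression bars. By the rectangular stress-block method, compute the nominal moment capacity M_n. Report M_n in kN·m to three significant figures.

Assume both tension and compression steel yield.
Net tension couple steel: A_s − A'_s = 6008 mm².
a = (A_s − A'_s) f_y / (0.85 f'_c b) = 2493320/(0.85 × 28.2 × 400) = 260.05 mm.
c = a/β₁ = 260.05/0.849 = 306.30 mm; ε'_s = 0.003(c − d')/c = 0.0024 ≥ f_y/E_s = 0.0021, so compression steel does yield.
M_n = (A_s − A'_s) f_y (d − a/2) + A'_s f_y (d − d') = [2493320 × (745 − 130.025) + 382630 × (745 − 61)] × 10⁻⁶ = 1533.33 + 261.72 = 1795.05 kN·m.

M_n ≈ 1800 kN·m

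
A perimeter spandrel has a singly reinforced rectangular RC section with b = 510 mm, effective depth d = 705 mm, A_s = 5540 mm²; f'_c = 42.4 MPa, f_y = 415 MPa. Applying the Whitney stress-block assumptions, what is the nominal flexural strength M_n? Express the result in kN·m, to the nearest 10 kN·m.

M_n ≈ 1480 kN·m

T = A_s f_y = 5540 × 415 = 2299100 N = 2299.1 kN.
From C = T: a = T/(0.85 f'_c b) = 2299100/(0.85 × 42.4 × 510) = 125.08 mm.
M_n = T(d − a/2) = 2299.1 kN × (705 − 62.54) mm = 1477.08 kN·m.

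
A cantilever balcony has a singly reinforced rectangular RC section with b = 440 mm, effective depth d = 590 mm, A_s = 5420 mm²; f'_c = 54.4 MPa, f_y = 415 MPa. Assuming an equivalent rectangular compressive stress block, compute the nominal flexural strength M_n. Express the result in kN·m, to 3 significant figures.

M_n ≈ 1200 kN·m

T = A_s f_y = 5420 × 415 = 2249300 N = 2249.3 kN.
From C = T: a = T/(0.85 f'_c b) = 2249300/(0.85 × 54.4 × 440) = 110.55 mm.
M_n = T(d − a/2) = 2249.3 kN × (590 − 55.275) mm = 1202.76 kN·m.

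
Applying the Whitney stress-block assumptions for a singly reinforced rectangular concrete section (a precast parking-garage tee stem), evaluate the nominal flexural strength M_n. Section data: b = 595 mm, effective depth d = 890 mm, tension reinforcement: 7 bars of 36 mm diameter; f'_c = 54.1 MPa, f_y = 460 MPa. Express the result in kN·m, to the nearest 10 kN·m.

M_n ≈ 2720 kN·m

A_s = 7 × 1018 = 7126 mm².
T = A_s f_y = 7126 × 460 = 3277960 N = 3277.96 kN.
From C = T: a = T/(0.85 f'_c b) = 3277960/(0.85 × 54.1 × 595) = 119.80 mm.
M_n = T(d − a/2) = 3277.96 kN × (890 − 59.9) mm = 2721.03 kN·m.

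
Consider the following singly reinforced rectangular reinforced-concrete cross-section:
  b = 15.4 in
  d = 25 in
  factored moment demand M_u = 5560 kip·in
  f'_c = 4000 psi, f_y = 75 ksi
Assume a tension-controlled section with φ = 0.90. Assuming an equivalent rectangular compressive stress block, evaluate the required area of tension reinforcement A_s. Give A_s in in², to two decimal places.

M_n = M_u/φ = 5560/0.90 = 6177.78 kip·in.
From M_n = 0.85 f'_c a b (d − a/2):
a = d − √(d² − 2M_n/(0.85 f'_c b)) = 25 − √(25² − 2 × 6177.78/(0.85 × 4 × 15.4)) = 5.276 in.
A_s = 0.85 f'_c a b / f_y = 0.85 × 4 × 5.276 × 15.4 / 75 = 3.683 in².

A_s ≈ 3.68 in²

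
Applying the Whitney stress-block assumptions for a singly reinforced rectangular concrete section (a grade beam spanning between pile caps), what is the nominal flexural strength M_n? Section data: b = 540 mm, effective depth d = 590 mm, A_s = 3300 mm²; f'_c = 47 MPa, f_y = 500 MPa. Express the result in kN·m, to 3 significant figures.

M_n ≈ 910 kN·m

T = A_s f_y = 3300 × 500 = 1650000 N = 1650 kN.
From C = T: a = T/(0.85 f'_c b) = 1650000/(0.85 × 47 × 540) = 76.48 mm.
M_n = T(d − a/2) = 1650 kN × (590 − 38.24) mm = 910.40 kN·m.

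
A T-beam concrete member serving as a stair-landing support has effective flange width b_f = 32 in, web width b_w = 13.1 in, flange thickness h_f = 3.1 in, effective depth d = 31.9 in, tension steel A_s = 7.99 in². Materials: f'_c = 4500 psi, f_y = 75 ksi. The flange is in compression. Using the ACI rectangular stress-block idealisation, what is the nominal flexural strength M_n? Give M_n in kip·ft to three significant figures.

Tension: T = A_s f_y = 7.99 × 75 = 599.25 kips.
Try a within the flange: a = T/(0.85 f'_c b_f) = 599.25/(0.85 × 4.5 × 32) = 4.896 in.
a = 4.896 > h_f = 3.1 in: the block extends into the web. Split into flange-overhang and web parts.
C_f = 0.85 f'_c (b_f − b_w) h_f = 0.85 × 4.5 × (32 − 13.1) × 3.1 = 224.1 kips.
Remaining web compression depth: a_w = (T − C_f)/(0.85 f'_c b_w) = (599.25 − 224.1)/(0.85 × 4.5 × 13.1) = 7.487 in.
M_n = C_f(d − h_f/2) + (T − C_f)(d − a_w/2) = 224.1 × (31.9 − 1.55) + 375.15 × (31.9 − 3.7435) = 6801.4 + 10562.9 = 17364.3 kip·in.
M_n = 17364.3/12 = 1447.03 kip·ft.

M_n ≈ 1450 kip·ft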